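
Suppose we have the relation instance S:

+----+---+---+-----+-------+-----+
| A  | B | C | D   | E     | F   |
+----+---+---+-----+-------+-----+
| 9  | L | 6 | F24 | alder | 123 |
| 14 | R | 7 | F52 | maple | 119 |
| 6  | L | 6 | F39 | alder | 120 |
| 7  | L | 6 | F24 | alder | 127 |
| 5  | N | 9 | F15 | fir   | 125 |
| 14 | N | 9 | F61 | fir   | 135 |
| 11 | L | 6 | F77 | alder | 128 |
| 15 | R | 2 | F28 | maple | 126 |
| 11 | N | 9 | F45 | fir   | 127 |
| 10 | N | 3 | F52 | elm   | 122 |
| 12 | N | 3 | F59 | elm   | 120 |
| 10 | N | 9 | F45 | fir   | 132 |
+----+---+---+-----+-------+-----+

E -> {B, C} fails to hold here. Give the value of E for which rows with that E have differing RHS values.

E=alder: 4 rows → {B,C} = (L, 6), (L, 6), (L, 6), (L, 6) ✓
E=maple: 2 rows → {B,C} takes values {(R, 7), (R, 2)} — violation
E=fir: 4 rows → {B,C} = (N, 9), (N, 9), (N, 9), (N, 9) ✓
E=elm: 2 rows → {B,C} = (N, 3), (N, 3) ✓
The only E value with inconsistent RHS is E=maple.

maple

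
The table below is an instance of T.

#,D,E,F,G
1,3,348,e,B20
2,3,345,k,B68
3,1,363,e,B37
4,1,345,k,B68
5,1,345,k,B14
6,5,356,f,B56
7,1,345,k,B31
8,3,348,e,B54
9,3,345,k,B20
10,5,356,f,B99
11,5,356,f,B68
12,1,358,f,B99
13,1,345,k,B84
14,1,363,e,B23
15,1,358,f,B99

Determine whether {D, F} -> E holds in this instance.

Yes

(D=3, F=e): rows 1, 8 → E = 348, 348 ✓
(D=3, F=k): rows 2, 9 → E = 345, 345 ✓
(D=1, F=e): rows 3, 14 → E = 363, 363 ✓
(D=1, F=k): rows 4, 5, 7, 13 → E = 345, 345, 345, 345 ✓
(D=5, F=f): rows 6, 10, 11 → E = 356, 356, 356 ✓
(D=1, F=f): rows 12, 15 → E = 358, 358 ✓
Every {D, F} value is associated with a single E value, so {D, F} -> E holds.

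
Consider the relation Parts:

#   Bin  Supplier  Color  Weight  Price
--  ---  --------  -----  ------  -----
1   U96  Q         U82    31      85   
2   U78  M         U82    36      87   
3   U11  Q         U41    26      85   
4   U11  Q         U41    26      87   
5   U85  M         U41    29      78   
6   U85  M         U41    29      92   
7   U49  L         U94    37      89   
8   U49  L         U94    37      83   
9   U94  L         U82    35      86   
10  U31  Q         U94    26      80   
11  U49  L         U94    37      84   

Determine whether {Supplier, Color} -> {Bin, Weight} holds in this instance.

Yes

(Supplier=Q, Color=U82): row 1 → {Bin,Weight} = (U96, 31) ✓
(Supplier=M, Color=U82): row 2 → {Bin,Weight} = (U78, 36) ✓
(Supplier=Q, Color=U41): rows 3, 4 → {Bin,Weight} = (U11, 26), (U11, 26) ✓
(Supplier=M, Color=U41): rows 5, 6 → {Bin,Weight} = (U85, 29), (U85, 29) ✓
(Supplier=L, Color=U94): rows 7, 8, 11 → {Bin,Weight} = (U49, 37), (U49, 37), (U49, 37) ✓
(Supplier=L, Color=U82): row 9 → {Bin,Weight} = (U94, 35) ✓
(Supplier=Q, Color=U94): row 10 → {Bin,Weight} = (U31, 26) ✓
Every {Supplier, Color} value is associated with a single {Bin, Weight} value, so {Supplier, Color} -> {Bin, Weight} holds.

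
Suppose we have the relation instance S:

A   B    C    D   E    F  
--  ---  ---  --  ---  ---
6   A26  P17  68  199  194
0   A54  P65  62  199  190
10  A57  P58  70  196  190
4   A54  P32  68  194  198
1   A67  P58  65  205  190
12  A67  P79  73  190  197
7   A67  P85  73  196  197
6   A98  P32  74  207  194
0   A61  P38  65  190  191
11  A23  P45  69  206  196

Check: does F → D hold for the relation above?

F=194: 2 rows → D takes values {68, 74} — violation
F=190: 3 rows → D takes values {62, 70, 65} — violation
F=198: 1 row → D = 68 ✓
F=197: 2 rows → D = 73, 73 ✓
F=191: 1 row → D = 65 ✓
F=196: 1 row → D = 69 ✓
Two rows agree on F but differ on D, so F → D does not hold.

No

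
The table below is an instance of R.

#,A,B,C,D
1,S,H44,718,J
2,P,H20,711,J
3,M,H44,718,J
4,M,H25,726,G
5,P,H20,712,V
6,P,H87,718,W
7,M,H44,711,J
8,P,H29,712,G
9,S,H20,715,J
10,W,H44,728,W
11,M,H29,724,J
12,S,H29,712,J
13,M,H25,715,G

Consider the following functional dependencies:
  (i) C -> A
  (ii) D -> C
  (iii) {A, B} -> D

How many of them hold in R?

(i) C -> A: C=718: rows 1, 3, 6 → A takes values {S, M, P} — violation; C=711: rows 2, 7 → A takes values {P, M} — violation; C=712: rows 5, 8, 12 → A takes values {P, S} — violation; C=715: rows 9, 13 → A takes values {S, M} — violation — fails.
(ii) D -> C: D=J: rows 1, 2, 3, 7, 9, 11, 12 → C takes values {718, 711, 715, 724, 712} — violation; D=G: rows 4, 8, 13 → C takes values {726, 712, 715} — violation; D=W: rows 6, 10 → C takes values {718, 728} — violation — fails.
(iii) {A, B} -> D: (A=P, B=H20): rows 2, 5 → D takes values {J, V} — violation — fails.
None of the 3 dependencies hold.

0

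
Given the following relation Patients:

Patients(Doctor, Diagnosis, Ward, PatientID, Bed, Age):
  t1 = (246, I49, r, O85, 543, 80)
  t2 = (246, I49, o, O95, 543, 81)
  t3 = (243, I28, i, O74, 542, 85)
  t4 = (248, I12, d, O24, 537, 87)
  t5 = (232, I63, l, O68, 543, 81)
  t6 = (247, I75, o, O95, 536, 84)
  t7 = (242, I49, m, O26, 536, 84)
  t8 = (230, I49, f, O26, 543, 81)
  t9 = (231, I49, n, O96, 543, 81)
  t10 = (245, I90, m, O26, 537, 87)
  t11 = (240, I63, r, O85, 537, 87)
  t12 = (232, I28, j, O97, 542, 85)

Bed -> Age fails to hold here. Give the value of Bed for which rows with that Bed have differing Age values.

Bed=543: rows 1, 2, 5, 8, 9 → Age takes values {80, 81} — violation
Bed=542: rows 3, 12 → Age = 85, 85 ✓
Bed=537: rows 4, 10, 11 → Age = 87, 87, 87 ✓
Bed=536: rows 6, 7 → Age = 84, 84 ✓
The only Bed value with inconsistent Age is Bed=543.

543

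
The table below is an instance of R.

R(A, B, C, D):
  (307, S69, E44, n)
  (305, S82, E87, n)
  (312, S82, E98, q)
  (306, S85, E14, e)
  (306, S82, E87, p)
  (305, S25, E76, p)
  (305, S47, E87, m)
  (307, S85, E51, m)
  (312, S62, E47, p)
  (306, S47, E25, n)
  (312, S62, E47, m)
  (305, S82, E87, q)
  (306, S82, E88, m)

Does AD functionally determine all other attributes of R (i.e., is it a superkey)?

All 13 rows have distinct AD values, so AD → (all attributes) holds and AD is a superkey.

Yes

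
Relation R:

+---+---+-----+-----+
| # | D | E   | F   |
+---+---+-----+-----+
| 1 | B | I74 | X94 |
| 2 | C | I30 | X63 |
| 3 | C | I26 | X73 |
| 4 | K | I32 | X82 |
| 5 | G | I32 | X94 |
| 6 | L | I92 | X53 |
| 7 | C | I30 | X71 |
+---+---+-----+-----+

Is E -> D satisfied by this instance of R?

E=I74: row 1 → D = B ✓
E=I30: rows 2, 7 → D = C, C ✓
E=I26: row 3 → D = C ✓
E=I32: rows 4, 5 → D takes values {K, G} — violation
E=I92: row 6 → D = L ✓
Two rows agree on E but differ on D, so E -> D does not hold.

No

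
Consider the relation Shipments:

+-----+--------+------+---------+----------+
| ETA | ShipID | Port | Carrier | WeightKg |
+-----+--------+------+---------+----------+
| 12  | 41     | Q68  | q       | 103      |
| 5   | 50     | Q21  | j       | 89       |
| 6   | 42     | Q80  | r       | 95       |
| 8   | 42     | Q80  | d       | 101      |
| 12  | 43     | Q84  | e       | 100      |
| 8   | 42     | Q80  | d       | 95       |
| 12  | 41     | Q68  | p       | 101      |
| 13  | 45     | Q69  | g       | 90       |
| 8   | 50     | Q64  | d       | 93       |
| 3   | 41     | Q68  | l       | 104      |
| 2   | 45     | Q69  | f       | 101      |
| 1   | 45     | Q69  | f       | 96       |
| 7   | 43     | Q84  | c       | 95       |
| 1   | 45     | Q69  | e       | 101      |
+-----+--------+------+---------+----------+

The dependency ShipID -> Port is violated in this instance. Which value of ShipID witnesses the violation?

ShipID=41: 3 rows → Port = Q68, Q68, Q68 ✓
ShipID=50: 2 rows → Port takes values {Q21, Q64} — violation
ShipID=42: 3 rows → Port = Q80, Q80, Q80 ✓
ShipID=43: 2 rows → Port = Q84, Q84 ✓
ShipID=45: 4 rows → Port = Q69, Q69, Q69, Q69 ✓
The only ShipID value with inconsistent Port is ShipID=50.

50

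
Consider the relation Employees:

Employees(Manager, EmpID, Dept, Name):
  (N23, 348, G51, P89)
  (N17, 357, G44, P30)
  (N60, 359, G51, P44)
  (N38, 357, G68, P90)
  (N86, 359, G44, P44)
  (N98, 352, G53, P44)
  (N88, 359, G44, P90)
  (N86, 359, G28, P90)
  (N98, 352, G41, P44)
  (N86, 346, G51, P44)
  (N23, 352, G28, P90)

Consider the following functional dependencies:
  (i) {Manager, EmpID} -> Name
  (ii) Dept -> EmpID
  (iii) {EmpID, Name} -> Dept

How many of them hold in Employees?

0

(i) {Manager, EmpID} -> Name: (Manager=N86, EmpID=359): 2 rows → Name takes values {P44, P90} — violation — fails.
(ii) Dept -> EmpID: Dept=G51: 3 rows → EmpID takes values {348, 359, 346} — violation; Dept=G44: 3 rows → EmpID takes values {357, 359} — violation; Dept=G28: 2 rows → EmpID takes values {359, 352} — violation — fails.
(iii) {EmpID, Name} -> Dept: (EmpID=359, Name=P44): 2 rows → Dept takes values {G51, G44} — violation; (EmpID=352, Name=P44): 2 rows → Dept takes values {G53, G41} — violation; (EmpID=359, Name=P90): 2 rows → Dept takes values {G44, G28} — violation — fails.
None of the 3 dependencies hold.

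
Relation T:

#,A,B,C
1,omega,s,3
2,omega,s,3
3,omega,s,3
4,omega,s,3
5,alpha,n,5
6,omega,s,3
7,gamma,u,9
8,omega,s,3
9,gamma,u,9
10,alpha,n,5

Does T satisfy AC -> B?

(A=omega, C=3): rows 1, 2, 3, 4, 6, 8 → B = s, s, s, s, s, s ✓
(A=alpha, C=5): rows 5, 10 → B = n, n ✓
(A=gamma, C=9): rows 7, 9 → B = u, u ✓
Every AC value is associated with a single B value, so AC -> B holds.

Yes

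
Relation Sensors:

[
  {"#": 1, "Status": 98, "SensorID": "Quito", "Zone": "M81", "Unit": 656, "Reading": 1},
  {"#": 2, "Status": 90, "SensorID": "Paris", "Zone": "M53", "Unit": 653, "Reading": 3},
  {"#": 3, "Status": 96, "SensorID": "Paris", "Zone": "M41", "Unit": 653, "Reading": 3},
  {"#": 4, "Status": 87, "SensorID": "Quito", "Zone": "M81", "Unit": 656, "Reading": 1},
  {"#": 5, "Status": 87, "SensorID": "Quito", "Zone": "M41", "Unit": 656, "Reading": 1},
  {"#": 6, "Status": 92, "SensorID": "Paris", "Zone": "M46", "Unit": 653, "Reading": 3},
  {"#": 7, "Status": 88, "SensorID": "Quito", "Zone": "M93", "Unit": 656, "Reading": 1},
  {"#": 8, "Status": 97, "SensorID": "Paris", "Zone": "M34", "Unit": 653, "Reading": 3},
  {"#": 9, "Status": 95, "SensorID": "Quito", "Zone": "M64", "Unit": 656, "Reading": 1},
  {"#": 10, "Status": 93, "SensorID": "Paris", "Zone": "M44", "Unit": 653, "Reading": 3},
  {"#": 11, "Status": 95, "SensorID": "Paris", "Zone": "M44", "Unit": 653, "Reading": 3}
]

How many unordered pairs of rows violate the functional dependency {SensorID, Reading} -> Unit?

0

(SensorID=Quito, Reading=1): all 5 rows agree on Unit — 0 pairs.
(SensorID=Paris, Reading=3): all 6 rows agree on Unit — 0 pairs.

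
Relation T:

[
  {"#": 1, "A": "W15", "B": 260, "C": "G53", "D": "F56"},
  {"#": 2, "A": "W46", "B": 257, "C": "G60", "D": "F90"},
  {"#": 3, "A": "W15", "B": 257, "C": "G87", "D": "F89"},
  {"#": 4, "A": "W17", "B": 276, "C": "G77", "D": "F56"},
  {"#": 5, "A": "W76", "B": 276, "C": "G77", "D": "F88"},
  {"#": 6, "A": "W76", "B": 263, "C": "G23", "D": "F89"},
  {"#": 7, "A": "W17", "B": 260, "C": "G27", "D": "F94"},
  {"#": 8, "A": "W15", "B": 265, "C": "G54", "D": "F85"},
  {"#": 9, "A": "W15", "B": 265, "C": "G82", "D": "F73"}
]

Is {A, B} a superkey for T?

No

Rows 8 and 9 have the same {A, B} value (A=W15, B=265) but are distinct tuples, so {A, B} does not determine every attribute — not a superkey.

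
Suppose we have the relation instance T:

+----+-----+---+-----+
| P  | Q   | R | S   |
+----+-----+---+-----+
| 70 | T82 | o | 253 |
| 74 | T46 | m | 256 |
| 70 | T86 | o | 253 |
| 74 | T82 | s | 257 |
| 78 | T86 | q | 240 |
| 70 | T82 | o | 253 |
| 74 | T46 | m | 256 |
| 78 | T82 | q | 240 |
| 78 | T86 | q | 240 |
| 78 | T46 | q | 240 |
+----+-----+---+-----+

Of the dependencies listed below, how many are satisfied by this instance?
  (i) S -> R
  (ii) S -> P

2

(i) S -> R: every LHS value maps to a single RHS value — holds.
(ii) S -> P: every LHS value maps to a single RHS value — holds.
2 of the 2 dependencies hold.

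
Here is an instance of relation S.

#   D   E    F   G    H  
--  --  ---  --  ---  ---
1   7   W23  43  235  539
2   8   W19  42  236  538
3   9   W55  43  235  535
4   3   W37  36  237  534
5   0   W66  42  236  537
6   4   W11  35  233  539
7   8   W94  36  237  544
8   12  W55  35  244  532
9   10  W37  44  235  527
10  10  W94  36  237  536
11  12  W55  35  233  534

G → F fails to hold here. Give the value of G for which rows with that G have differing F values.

235

G=235: rows 1, 3, 9 → F takes values {43, 44} — violation
G=236: rows 2, 5 → F = 42, 42 ✓
G=237: rows 4, 7, 10 → F = 36, 36, 36 ✓
G=233: rows 6, 11 → F = 35, 35 ✓
G=244: row 8 → F = 35 ✓
The only G value with inconsistent F is G=235.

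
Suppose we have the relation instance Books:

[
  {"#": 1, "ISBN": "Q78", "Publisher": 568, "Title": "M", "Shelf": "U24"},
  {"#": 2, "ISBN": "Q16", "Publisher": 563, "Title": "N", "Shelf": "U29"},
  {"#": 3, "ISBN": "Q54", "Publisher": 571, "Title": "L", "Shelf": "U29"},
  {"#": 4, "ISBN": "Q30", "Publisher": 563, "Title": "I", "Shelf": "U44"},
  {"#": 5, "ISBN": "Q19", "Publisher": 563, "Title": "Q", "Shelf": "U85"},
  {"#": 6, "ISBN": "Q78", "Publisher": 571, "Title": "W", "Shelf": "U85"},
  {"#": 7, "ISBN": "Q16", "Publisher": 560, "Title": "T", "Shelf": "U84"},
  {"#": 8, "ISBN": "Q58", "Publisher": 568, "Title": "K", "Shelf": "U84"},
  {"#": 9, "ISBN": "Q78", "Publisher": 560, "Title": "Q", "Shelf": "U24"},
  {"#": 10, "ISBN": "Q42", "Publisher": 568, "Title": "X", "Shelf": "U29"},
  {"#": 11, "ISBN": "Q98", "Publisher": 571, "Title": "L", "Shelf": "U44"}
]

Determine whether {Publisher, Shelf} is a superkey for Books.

All 11 rows have distinct {Publisher, Shelf} values, so {Publisher, Shelf} → (all attributes) holds and {Publisher, Shelf} is a superkey.

Yes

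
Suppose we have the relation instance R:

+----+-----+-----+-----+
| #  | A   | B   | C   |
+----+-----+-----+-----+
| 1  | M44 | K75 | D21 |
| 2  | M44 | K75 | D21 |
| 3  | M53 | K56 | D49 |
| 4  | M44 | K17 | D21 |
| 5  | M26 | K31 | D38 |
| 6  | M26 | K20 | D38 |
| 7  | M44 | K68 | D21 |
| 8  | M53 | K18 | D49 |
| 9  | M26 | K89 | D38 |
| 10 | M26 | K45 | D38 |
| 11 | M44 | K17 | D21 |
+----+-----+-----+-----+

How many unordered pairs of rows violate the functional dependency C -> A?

0

C=D21: all 5 rows agree on A — 0 pairs.
C=D49: all 2 rows agree on A — 0 pairs.
C=D38: all 4 rows agree on A — 0 pairs.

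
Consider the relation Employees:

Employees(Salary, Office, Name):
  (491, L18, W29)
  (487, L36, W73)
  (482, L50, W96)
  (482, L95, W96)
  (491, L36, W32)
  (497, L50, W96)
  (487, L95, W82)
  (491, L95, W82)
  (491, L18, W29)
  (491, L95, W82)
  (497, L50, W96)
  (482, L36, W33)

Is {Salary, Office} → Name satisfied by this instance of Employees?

(Salary=491, Office=L18): 2 rows → Name = W29, W29 ✓
(Salary=487, Office=L36): 1 row → Name = W73 ✓
(Salary=482, Office=L50): 1 row → Name = W96 ✓
(Salary=482, Office=L95): 1 row → Name = W96 ✓
(Salary=491, Office=L36): 1 row → Name = W32 ✓
(Salary=497, Office=L50): 2 rows → Name = W96, W96 ✓
(Salary=487, Office=L95): 1 row → Name = W82 ✓
(Salary=491, Office=L95): 2 rows → Name = W82, W82 ✓
(Salary=482, Office=L36): 1 row → Name = W33 ✓
Every {Salary, Office} value is associated with a single Name value, so {Salary, Office} → Name holds.

Yes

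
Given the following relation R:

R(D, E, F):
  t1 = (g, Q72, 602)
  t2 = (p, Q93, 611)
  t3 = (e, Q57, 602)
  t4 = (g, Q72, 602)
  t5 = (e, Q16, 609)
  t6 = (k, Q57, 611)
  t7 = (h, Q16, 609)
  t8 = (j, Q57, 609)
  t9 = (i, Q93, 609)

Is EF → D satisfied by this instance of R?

No

(E=Q72, F=602): rows 1, 4 → D = g, g ✓
(E=Q93, F=611): row 2 → D = p ✓
(E=Q57, F=602): row 3 → D = e ✓
(E=Q16, F=609): rows 5, 7 → D takes values {e, h} — violation
(E=Q57, F=611): row 6 → D = k ✓
(E=Q57, F=609): row 8 → D = j ✓
(E=Q93, F=609): row 9 → D = i ✓
Two rows agree on EF but differ on D, so EF → D does not hold.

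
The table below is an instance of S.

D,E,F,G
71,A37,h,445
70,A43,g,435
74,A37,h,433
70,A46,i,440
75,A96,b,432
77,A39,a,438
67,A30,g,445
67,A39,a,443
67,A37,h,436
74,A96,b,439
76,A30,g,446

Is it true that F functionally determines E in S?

No

F=h: 3 rows → E = A37, A37, A37 ✓
F=g: 3 rows → E takes values {A43, A30} — violation
F=i: 1 row → E = A46 ✓
F=b: 2 rows → E = A96, A96 ✓
F=a: 2 rows → E = A39, A39 ✓
Two rows agree on F but differ on E, so F → E does not hold.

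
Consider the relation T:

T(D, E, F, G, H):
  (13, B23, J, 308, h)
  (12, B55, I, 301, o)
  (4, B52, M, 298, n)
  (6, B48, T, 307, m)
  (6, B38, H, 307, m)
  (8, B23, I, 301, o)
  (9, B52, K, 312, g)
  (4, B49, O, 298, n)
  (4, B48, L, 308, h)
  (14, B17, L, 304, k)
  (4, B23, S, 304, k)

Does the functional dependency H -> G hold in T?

H=h: 2 rows → G = 308, 308 ✓
H=o: 2 rows → G = 301, 301 ✓
H=n: 2 rows → G = 298, 298 ✓
H=m: 2 rows → G = 307, 307 ✓
H=g: 1 row → G = 312 ✓
H=k: 2 rows → G = 304, 304 ✓
Every H value is associated with a single G value, so H -> G holds.

Yes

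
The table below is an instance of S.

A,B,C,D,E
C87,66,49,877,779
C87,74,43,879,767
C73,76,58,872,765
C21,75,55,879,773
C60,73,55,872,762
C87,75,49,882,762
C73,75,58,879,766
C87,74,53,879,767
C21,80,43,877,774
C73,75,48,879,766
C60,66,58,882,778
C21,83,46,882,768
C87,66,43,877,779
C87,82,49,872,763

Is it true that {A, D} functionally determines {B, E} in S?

Yes

(A=C87, D=877): 2 rows → {B,E} = (66, 779), (66, 779) ✓
(A=C87, D=879): 2 rows → {B,E} = (74, 767), (74, 767) ✓
(A=C73, D=872): 1 row → {B,E} = (76, 765) ✓
(A=C21, D=879): 1 row → {B,E} = (75, 773) ✓
(A=C60, D=872): 1 row → {B,E} = (73, 762) ✓
(A=C87, D=882): 1 row → {B,E} = (75, 762) ✓
(A=C73, D=879): 2 rows → {B,E} = (75, 766), (75, 766) ✓
(A=C21, D=877): 1 row → {B,E} = (80, 774) ✓
(A=C60, D=882): 1 row → {B,E} = (66, 778) ✓
(A=C21, D=882): 1 row → {B,E} = (83, 768) ✓
(A=C87, D=872): 1 row → {B,E} = (82, 763) ✓
Every {A, D} value is associated with a single {B, E} value, so {A, D} → {B, E} holds.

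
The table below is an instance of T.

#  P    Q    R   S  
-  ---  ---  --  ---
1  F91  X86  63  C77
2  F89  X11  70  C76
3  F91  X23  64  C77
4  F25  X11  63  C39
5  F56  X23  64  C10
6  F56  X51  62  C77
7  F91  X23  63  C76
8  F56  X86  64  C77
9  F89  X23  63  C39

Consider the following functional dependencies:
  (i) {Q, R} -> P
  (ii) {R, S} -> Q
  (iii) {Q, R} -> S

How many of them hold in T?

0

(i) {Q, R} -> P: (Q=X23, R=64): rows 3, 5 → P takes values {F91, F56} — violation; (Q=X23, R=63): rows 7, 9 → P takes values {F91, F89} — violation — fails.
(ii) {R, S} -> Q: (R=64, S=C77): rows 3, 8 → Q takes values {X23, X86} — violation; (R=63, S=C39): rows 4, 9 → Q takes values {X11, X23} — violation — fails.
(iii) {Q, R} -> S: (Q=X23, R=64): rows 3, 5 → S takes values {C77, C10} — violation; (Q=X23, R=63): rows 7, 9 → S takes values {C76, C39} — violation — fails.
None of the 3 dependencies hold.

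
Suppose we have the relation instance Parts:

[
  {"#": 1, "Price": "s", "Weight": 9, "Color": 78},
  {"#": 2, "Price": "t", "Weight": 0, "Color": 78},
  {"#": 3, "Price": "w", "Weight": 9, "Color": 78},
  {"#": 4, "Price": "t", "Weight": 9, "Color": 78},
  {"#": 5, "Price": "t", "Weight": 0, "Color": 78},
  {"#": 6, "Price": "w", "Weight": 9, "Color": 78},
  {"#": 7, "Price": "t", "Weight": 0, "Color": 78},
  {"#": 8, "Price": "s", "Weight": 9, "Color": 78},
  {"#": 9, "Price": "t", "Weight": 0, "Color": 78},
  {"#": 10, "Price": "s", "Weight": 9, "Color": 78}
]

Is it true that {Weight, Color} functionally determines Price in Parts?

No

(Weight=9, Color=78): rows 1, 3, 4, 6, 8, 10 → Price takes values {s, w, t} — violation
(Weight=0, Color=78): rows 2, 5, 7, 9 → Price = t, t, t, t ✓
Two rows agree on {Weight, Color} but differ on Price, so {Weight, Color} → Price does not hold.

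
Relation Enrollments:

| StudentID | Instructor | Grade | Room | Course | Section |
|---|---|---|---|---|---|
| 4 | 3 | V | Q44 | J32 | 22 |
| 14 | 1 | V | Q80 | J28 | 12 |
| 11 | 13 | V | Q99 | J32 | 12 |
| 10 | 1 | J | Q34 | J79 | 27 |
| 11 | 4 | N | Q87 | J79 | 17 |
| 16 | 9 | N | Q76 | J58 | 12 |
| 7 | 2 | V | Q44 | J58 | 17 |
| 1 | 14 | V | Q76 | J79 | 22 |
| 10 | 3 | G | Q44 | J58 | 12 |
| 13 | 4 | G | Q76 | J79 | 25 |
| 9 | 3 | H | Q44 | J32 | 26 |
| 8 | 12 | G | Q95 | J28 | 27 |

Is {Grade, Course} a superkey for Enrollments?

No

Two distinct rows share (Grade=V, Course=J32), so {Grade, Course} does not determine every attribute — not a superkey.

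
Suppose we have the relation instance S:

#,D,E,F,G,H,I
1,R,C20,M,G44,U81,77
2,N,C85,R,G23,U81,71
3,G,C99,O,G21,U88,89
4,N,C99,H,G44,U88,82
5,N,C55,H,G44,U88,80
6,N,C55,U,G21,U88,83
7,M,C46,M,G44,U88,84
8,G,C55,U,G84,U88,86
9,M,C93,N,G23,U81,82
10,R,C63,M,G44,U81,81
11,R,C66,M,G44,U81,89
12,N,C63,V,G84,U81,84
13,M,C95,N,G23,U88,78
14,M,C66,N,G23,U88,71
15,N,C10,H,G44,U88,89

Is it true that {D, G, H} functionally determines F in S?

Yes

(D=R, G=G44, H=U81): rows 1, 10, 11 → F = M, M, M ✓
(D=N, G=G23, H=U81): row 2 → F = R ✓
(D=G, G=G21, H=U88): row 3 → F = O ✓
(D=N, G=G44, H=U88): rows 4, 5, 15 → F = H, H, H ✓
(D=N, G=G21, H=U88): row 6 → F = U ✓
(D=M, G=G44, H=U88): row 7 → F = M ✓
(D=G, G=G84, H=U88): row 8 → F = U ✓
(D=M, G=G23, H=U81): row 9 → F = N ✓
(D=N, G=G84, H=U81): row 12 → F = V ✓
(D=M, G=G23, H=U88): rows 13, 14 → F = N, N ✓
Every {D, G, H} value is associated with a single F value, so {D, G, H} -> F holds.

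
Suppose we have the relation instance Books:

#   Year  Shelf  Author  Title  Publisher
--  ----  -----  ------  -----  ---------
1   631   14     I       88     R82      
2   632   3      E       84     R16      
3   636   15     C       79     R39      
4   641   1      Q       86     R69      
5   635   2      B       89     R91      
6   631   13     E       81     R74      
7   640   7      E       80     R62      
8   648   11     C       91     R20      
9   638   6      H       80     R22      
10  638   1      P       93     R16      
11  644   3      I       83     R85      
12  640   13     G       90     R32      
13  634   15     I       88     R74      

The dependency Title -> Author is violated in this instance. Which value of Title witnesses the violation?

80

Title=88: rows 1, 13 → Author = I, I ✓
Title=84: row 2 → Author = E ✓
Title=79: row 3 → Author = C ✓
Title=86: row 4 → Author = Q ✓
Title=89: row 5 → Author = B ✓
Title=81: row 6 → Author = E ✓
Title=80: rows 7, 9 → Author takes values {E, H} — violation
Title=91: row 8 → Author = C ✓
Title=93: row 10 → Author = P ✓
Title=83: row 11 → Author = I ✓
Title=90: row 12 → Author = G ✓
The only Title value with inconsistent Author is Title=80.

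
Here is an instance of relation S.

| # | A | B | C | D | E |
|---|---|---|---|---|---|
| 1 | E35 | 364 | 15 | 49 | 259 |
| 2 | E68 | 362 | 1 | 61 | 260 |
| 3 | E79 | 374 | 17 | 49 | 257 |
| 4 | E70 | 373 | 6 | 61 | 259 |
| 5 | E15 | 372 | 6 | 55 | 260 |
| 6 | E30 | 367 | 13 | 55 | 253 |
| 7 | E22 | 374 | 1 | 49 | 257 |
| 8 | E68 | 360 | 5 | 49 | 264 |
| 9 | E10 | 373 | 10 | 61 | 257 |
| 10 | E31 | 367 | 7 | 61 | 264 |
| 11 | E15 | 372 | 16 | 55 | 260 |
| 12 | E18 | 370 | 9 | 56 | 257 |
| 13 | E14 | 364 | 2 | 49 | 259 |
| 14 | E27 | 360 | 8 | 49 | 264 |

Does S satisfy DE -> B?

(D=49, E=259): rows 1, 13 → B = 364, 364 ✓
(D=61, E=260): row 2 → B = 362 ✓
(D=49, E=257): rows 3, 7 → B = 374, 374 ✓
(D=61, E=259): row 4 → B = 373 ✓
(D=55, E=260): rows 5, 11 → B = 372, 372 ✓
(D=55, E=253): row 6 → B = 367 ✓
(D=49, E=264): rows 8, 14 → B = 360, 360 ✓
(D=61, E=257): row 9 → B = 373 ✓
(D=61, E=264): row 10 → B = 367 ✓
(D=56, E=257): row 12 → B = 370 ✓
Every DE value is associated with a single B value, so DE -> B holds.

Yes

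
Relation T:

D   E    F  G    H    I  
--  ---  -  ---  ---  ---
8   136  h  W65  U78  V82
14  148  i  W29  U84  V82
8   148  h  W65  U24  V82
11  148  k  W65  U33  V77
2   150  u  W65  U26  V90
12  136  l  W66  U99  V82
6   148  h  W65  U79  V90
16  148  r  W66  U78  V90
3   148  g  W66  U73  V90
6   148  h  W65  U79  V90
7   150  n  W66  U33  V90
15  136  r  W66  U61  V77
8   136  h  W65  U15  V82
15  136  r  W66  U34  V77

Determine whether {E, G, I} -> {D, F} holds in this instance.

No

(E=136, G=W65, I=V82): 2 rows → {D,F} = (8, h), (8, h) ✓
(E=148, G=W29, I=V82): 1 row → {D,F} = (14, i) ✓
(E=148, G=W65, I=V82): 1 row → {D,F} = (8, h) ✓
(E=148, G=W65, I=V77): 1 row → {D,F} = (11, k) ✓
(E=150, G=W65, I=V90): 1 row → {D,F} = (2, u) ✓
(E=136, G=W66, I=V82): 1 row → {D,F} = (12, l) ✓
(E=148, G=W65, I=V90): 2 rows → {D,F} = (6, h), (6, h) ✓
(E=148, G=W66, I=V90): 2 rows → {D,F} takes values {(16, r), (3, g)} — violation
(E=150, G=W66, I=V90): 1 row → {D,F} = (7, n) ✓
(E=136, G=W66, I=V77): 2 rows → {D,F} = (15, r), (15, r) ✓
Two rows agree on {E, G, I} but differ on {D, F}, so {E, G, I} -> {D, F} does not hold.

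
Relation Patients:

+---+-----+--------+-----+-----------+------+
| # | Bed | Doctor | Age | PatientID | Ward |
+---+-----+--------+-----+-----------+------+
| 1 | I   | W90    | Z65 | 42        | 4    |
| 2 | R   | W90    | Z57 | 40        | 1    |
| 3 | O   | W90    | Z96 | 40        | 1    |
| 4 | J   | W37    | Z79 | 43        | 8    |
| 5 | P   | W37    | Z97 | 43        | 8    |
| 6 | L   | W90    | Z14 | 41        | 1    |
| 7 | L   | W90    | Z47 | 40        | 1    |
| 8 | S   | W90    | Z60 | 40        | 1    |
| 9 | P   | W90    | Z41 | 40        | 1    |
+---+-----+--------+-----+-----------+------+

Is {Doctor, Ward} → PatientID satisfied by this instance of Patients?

(Doctor=W90, Ward=4): row 1 → PatientID = 42 ✓
(Doctor=W90, Ward=1): rows 2, 3, 6, 7, 8, 9 → PatientID takes values {40, 41} — violation
(Doctor=W37, Ward=8): rows 4, 5 → PatientID = 43, 43 ✓
Two rows agree on {Doctor, Ward} but differ on PatientID, so {Doctor, Ward} → PatientID does not hold.

No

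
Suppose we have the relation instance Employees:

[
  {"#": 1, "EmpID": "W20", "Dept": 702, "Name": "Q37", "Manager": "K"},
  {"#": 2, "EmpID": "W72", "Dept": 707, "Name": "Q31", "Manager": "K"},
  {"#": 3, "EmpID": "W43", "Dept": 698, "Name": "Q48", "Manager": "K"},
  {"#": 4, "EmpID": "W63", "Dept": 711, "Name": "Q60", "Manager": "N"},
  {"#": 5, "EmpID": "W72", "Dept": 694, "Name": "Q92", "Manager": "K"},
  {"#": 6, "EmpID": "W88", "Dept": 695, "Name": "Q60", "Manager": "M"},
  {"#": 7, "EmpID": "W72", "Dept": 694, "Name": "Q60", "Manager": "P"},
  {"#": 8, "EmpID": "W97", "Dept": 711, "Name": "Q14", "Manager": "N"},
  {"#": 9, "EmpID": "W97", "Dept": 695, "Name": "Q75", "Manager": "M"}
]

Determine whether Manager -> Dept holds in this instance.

Manager=K: rows 1, 2, 3, 5 → Dept takes values {702, 707, 698, 694} — violation
Manager=N: rows 4, 8 → Dept = 711, 711 ✓
Manager=M: rows 6, 9 → Dept = 695, 695 ✓
Manager=P: row 7 → Dept = 694 ✓
Two rows agree on Manager but differ on Dept, so Manager -> Dept does not hold.

No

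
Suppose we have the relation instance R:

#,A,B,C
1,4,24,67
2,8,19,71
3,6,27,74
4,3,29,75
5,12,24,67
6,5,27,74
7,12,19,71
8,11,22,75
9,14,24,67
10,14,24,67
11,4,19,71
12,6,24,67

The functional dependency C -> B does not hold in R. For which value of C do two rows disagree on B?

C=67: rows 1, 5, 9, 10, 12 → B = 24, 24, 24, 24, 24 ✓
C=71: rows 2, 7, 11 → B = 19, 19, 19 ✓
C=74: rows 3, 6 → B = 27, 27 ✓
C=75: rows 4, 8 → B takes values {29, 22} — violation
The only C value with inconsistent B is C=75.

75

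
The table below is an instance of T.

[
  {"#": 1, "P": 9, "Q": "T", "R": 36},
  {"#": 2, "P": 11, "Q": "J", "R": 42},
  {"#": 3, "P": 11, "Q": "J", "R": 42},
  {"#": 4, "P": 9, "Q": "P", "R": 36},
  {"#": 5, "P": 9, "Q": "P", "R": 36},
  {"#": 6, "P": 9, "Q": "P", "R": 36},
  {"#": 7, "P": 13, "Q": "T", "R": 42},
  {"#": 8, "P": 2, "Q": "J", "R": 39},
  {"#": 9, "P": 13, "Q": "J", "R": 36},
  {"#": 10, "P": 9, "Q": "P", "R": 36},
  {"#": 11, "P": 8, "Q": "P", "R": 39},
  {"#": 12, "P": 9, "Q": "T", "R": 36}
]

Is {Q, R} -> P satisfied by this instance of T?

Yes

(Q=T, R=36): rows 1, 12 → P = 9, 9 ✓
(Q=J, R=42): rows 2, 3 → P = 11, 11 ✓
(Q=P, R=36): rows 4, 5, 6, 10 → P = 9, 9, 9, 9 ✓
(Q=T, R=42): row 7 → P = 13 ✓
(Q=J, R=39): row 8 → P = 2 ✓
(Q=J, R=36): row 9 → P = 13 ✓
(Q=P, R=39): row 11 → P = 8 ✓
Every {Q, R} value is associated with a single P value, so {Q, R} -> P holds.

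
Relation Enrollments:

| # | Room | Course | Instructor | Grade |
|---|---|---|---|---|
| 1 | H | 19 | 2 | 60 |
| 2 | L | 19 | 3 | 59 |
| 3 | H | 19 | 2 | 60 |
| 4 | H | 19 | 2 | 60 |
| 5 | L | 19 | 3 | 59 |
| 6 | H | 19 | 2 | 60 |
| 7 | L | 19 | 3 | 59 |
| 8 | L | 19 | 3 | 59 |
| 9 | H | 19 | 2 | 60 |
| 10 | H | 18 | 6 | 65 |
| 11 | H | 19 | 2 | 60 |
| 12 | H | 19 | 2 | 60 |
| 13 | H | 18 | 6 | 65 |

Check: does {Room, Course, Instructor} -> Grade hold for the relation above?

(Room=H, Course=19, Instructor=2): rows 1, 3, 4, 6, 9, 11, 12 → Grade = 60, 60, 60, 60, 60, 60, 60 ✓
(Room=L, Course=19, Instructor=3): rows 2, 5, 7, 8 → Grade = 59, 59, 59, 59 ✓
(Room=H, Course=18, Instructor=6): rows 10, 13 → Grade = 65, 65 ✓
Every {Room, Course, Instructor} value is associated with a single Grade value, so {Room, Course, Instructor} -> Grade holds.

Yes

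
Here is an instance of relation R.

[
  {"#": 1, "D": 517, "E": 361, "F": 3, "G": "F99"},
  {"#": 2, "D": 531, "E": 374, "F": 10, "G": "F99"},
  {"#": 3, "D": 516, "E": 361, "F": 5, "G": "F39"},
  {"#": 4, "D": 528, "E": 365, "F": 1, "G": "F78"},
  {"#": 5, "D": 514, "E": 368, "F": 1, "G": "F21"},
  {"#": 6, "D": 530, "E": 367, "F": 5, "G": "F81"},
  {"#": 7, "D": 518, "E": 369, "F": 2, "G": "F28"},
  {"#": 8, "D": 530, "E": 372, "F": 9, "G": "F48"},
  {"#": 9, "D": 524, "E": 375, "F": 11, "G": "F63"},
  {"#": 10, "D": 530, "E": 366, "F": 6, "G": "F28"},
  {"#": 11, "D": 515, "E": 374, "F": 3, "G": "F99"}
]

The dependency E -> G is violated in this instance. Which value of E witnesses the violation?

E=361: rows 1, 3 → G takes values {F99, F39} — violation
E=374: rows 2, 11 → G = F99, F99 ✓
E=365: row 4 → G = F78 ✓
E=368: row 5 → G = F21 ✓
E=367: row 6 → G = F81 ✓
E=369: row 7 → G = F28 ✓
E=372: row 8 → G = F48 ✓
E=375: row 9 → G = F63 ✓
E=366: row 10 → G = F28 ✓
The only E value with inconsistent G is E=361.

361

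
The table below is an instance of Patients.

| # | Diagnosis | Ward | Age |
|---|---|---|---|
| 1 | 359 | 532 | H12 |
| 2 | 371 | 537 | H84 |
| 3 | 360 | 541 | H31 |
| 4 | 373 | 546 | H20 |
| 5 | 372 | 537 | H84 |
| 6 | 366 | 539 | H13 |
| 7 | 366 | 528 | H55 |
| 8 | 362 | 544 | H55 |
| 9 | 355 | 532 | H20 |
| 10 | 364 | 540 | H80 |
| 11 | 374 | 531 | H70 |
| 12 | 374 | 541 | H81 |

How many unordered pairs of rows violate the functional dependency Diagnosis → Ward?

2

Diagnosis=366: violating pairs (6,7) — 1 pair.
Diagnosis=374: violating pairs (11,12) — 1 pair.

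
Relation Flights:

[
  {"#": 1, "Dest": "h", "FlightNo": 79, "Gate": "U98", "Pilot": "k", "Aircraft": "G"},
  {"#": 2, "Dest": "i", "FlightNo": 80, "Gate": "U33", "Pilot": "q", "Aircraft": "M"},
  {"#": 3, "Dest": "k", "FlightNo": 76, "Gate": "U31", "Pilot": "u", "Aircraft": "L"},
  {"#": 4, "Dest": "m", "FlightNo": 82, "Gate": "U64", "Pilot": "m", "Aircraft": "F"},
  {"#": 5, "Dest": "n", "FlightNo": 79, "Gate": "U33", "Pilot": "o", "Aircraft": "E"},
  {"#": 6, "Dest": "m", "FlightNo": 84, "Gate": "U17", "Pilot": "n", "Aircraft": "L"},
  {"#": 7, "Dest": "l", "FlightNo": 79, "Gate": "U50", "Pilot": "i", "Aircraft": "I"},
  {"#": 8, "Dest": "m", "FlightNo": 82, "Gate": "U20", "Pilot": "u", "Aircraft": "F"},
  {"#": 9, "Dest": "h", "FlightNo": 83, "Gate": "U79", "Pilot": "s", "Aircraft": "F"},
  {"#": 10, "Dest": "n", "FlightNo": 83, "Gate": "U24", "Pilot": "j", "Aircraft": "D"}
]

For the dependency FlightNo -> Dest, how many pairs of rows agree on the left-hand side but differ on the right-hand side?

FlightNo=79: violating pairs (1,5), (1,7), (5,7) — 3 pairs.
FlightNo=82: all 2 rows agree on Dest — 0 pairs.
FlightNo=83: violating pairs (9,10) — 1 pair.

4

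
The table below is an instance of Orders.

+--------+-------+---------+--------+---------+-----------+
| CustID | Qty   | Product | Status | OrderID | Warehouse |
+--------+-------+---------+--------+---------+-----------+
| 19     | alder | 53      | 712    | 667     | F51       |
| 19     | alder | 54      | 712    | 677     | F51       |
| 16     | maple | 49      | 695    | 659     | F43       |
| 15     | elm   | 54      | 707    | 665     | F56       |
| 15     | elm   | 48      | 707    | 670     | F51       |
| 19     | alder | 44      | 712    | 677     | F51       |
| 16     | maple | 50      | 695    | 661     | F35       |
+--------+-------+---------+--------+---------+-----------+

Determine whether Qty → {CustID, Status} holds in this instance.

Yes

Qty=alder: 3 rows → {CustID,Status} = (19, 712), (19, 712), (19, 712) ✓
Qty=maple: 2 rows → {CustID,Status} = (16, 695), (16, 695) ✓
Qty=elm: 2 rows → {CustID,Status} = (15, 707), (15, 707) ✓
Every Qty value is associated with a single {CustID, Status} value, so Qty → {CustID, Status} holds.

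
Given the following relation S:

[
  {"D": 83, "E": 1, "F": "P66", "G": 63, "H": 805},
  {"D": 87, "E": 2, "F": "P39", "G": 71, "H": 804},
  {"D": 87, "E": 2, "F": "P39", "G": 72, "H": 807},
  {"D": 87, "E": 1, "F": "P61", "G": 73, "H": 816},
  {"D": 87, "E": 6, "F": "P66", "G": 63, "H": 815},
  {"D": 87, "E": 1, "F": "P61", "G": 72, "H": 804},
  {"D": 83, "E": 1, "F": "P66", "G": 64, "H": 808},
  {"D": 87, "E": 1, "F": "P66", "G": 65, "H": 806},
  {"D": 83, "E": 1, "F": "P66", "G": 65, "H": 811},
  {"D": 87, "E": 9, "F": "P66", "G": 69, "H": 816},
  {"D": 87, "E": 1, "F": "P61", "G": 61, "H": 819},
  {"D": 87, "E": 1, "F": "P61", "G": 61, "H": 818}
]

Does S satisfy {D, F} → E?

(D=83, F=P66): 3 rows → E = 1, 1, 1 ✓
(D=87, F=P39): 2 rows → E = 2, 2 ✓
(D=87, F=P61): 4 rows → E = 1, 1, 1, 1 ✓
(D=87, F=P66): 3 rows → E takes values {6, 1, 9} — violation
Two rows agree on {D, F} but differ on E, so {D, F} → E does not hold.

No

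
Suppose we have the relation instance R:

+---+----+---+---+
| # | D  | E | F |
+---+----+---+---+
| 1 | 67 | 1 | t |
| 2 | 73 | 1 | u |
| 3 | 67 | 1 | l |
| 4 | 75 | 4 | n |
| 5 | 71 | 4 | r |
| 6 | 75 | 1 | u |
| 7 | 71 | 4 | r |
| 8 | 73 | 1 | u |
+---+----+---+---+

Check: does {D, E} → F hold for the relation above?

(D=67, E=1): rows 1, 3 → F takes values {t, l} — violation
(D=73, E=1): rows 2, 8 → F = u, u ✓
(D=75, E=4): row 4 → F = n ✓
(D=71, E=4): rows 5, 7 → F = r, r ✓
(D=75, E=1): row 6 → F = u ✓
Two rows agree on {D, E} but differ on F, so {D, E} → F does not hold.

No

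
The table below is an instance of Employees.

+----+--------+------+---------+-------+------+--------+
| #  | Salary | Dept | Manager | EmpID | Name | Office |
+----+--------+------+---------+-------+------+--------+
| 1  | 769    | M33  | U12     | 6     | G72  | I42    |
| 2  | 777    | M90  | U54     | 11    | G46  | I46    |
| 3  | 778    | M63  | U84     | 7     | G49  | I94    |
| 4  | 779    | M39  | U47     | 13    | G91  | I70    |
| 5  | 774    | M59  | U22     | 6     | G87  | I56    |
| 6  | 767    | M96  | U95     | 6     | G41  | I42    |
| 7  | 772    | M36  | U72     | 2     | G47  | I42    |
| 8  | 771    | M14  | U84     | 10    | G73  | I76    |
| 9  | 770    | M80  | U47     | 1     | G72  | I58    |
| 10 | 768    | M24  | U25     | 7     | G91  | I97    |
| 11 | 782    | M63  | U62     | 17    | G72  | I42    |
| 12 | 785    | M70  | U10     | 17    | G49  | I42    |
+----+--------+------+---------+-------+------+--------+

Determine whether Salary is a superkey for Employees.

All 12 rows have distinct Salary values, so Salary → (all attributes) holds and Salary is a superkey.

Yes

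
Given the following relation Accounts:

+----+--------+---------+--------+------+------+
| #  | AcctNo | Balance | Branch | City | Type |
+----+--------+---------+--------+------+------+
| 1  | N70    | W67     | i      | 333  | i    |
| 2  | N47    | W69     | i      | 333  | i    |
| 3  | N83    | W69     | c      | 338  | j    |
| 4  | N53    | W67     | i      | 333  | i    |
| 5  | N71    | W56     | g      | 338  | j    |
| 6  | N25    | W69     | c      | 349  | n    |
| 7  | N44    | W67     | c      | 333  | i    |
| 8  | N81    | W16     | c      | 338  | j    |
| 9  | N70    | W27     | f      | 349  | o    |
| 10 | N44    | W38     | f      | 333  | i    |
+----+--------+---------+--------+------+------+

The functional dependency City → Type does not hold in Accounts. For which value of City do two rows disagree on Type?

City=333: rows 1, 2, 4, 7, 10 → Type = i, i, i, i, i ✓
City=338: rows 3, 5, 8 → Type = j, j, j ✓
City=349: rows 6, 9 → Type takes values {n, o} — violation
The only City value with inconsistent Type is City=349.

349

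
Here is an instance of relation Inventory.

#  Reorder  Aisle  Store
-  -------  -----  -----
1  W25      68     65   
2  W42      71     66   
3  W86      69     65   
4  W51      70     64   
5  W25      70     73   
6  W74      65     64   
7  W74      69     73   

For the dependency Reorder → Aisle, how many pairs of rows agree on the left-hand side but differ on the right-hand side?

Reorder=W25: violating pairs (1,5) — 1 pair.
Reorder=W74: violating pairs (6,7) — 1 pair.

2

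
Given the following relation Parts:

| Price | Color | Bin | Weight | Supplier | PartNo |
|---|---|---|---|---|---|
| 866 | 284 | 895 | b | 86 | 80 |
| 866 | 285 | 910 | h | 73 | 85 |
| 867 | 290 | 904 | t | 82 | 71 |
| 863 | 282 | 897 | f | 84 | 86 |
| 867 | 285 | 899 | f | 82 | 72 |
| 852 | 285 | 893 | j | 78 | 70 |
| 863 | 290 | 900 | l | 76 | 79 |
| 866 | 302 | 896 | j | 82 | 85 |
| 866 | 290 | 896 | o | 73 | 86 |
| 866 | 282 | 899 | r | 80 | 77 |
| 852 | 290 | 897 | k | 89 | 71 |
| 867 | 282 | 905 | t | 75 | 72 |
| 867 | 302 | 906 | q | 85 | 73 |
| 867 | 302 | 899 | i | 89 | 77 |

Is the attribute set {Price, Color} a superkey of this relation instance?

No

Two distinct rows share (Price=867, Color=302), so {Price, Color} does not determine every attribute — not a superkey.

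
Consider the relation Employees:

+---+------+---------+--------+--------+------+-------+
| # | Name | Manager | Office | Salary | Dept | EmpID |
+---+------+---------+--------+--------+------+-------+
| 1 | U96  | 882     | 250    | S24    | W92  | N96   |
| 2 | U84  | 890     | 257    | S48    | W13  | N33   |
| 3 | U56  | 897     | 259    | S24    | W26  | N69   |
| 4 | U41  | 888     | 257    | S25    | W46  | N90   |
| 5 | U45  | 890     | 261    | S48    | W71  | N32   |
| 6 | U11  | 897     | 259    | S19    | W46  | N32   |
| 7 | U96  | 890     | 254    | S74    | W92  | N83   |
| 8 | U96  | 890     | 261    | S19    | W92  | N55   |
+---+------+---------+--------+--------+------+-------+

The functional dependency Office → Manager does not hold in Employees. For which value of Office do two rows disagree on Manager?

257

Office=250: row 1 → Manager = 882 ✓
Office=257: rows 2, 4 → Manager takes values {890, 888} — violation
Office=259: rows 3, 6 → Manager = 897, 897 ✓
Office=261: rows 5, 8 → Manager = 890, 890 ✓
Office=254: row 7 → Manager = 890 ✓
The only Office value with inconsistent Manager is Office=257.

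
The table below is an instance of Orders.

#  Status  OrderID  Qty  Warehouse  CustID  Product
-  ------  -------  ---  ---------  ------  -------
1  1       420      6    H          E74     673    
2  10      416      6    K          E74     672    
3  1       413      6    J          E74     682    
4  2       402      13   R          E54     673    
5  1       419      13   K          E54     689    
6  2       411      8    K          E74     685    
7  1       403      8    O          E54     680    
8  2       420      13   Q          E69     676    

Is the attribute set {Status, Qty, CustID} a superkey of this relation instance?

No

Rows 1 and 3 have the same {Status, Qty, CustID} value (Status=1, Qty=6, CustID=E74) but are distinct tuples, so {Status, Qty, CustID} does not determine every attribute — not a superkey.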